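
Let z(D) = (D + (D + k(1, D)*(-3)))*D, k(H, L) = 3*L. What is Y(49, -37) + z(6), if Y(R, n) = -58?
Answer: -310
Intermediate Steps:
z(D) = -7*D² (z(D) = (D + (D + (3*D)*(-3)))*D = (D + (D - 9*D))*D = (D - 8*D)*D = (-7*D)*D = -7*D²)
Y(49, -37) + z(6) = -58 - 7*6² = -58 - 7*36 = -58 - 252 = -310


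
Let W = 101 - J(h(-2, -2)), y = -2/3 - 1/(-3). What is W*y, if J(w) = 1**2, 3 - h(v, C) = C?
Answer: -100/3 ≈ -33.333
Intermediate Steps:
h(v, C) = 3 - C
J(w) = 1
y = -1/3 (y = -2*1/3 - 1*(-1/3) = -2/3 + 1/3 = -1/3 ≈ -0.33333)
W = 100 (W = 101 - 1*1 = 101 - 1 = 100)
W*y = 100*(-1/3) = -100/3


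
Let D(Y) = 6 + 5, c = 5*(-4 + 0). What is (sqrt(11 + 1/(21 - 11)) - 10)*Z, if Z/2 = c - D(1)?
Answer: 620 - 31*sqrt(1110)/5 ≈ 413.44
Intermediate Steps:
c = -20 (c = 5*(-4) = -20)
D(Y) = 11
Z = -62 (Z = 2*(-20 - 1*11) = 2*(-20 - 11) = 2*(-31) = -62)
(sqrt(11 + 1/(21 - 11)) - 10)*Z = (sqrt(11 + 1/(21 - 11)) - 10)*(-62) = (sqrt(11 + 1/10) - 10)*(-62) = (sqrt(111/10) - 10)*(-62) = (sqrt(1110)/10 - 10)*(-62) = (-10 + sqrt(1110)/10)*(-62) = 620 - 31*sqrt(1110)/5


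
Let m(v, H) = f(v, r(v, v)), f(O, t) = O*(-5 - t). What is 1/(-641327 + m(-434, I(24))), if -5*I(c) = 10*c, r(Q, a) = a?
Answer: -1/827513 ≈ -1.2084e-6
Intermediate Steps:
I(c) = -2*c
m(v, H) = -v*(5 + v)
1/(-641327 + m(-434, I(24))) = 1/(-641327 - 1*(-434)*(5 - 434)) = 1/(-641327 - 1*(-434)*(-429)) = 1/(-641327 - 186186) = 1/(-827513) = -1/827513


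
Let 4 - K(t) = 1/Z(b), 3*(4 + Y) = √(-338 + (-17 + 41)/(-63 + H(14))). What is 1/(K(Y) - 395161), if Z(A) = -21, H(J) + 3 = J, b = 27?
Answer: -21/8298296 ≈ -2.5306e-6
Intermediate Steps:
H(J) = -3 + J
Y = -4 + 20*I*√143/39 (Y = -4 + √(-338 + (-17 + 41)/(-63 + (-3 + 14)))/3 = -4 + √(-338 + 24/(-63 + 11))/3 = -4 + √(-338 + 24/(-52))/3 = -4 + √(-338 + 24*(-1/52))/3 = -4 + √(-338 - 6/13)/3 = -4 + √(-4400/13)/3 = -4 + (20*I*√143/13)/3 = -4 + 20*I*√143/39 ≈ -4.0 + 6.1324*I)
K(t) = 85/21 (K(t) = 4 - 1/(-21) = 4 - 1*(-1/21) = 4 + 1/21 = 85/21)
1/(K(Y) - 395161) = 1/(85/21 - 395161) = 1/(-8298296/21) = -21/8298296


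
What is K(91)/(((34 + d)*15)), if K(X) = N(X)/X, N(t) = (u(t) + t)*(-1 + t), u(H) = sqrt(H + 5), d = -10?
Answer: 1/4 + sqrt(6)/91 ≈ 0.27692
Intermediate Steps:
u(H) = sqrt(5 + H)
N(t) = (-1 + t)*(t + sqrt(5 + t)) (N(t) = (sqrt(5 + t) + t)*(-1 + t) = (t + sqrt(5 + t))*(-1 + t) = (-1 + t)*(t + sqrt(5 + t)))
K(X) = (X**2 - X - sqrt(5 + X) + X*sqrt(5 + X))/X
K(91)/(((34 + d)*15)) = (-1 + 91 + sqrt(5 + 91) - 1*sqrt(5 + 91)/91)/(((34 - 10)*15)) = (-1 + 91 + sqrt(96) - 1*1/91*sqrt(96))/((24*15)) = (-1 + 91 + 4*sqrt(6) - 1*1/91*4*sqrt(6))/360 = (-1 + 91 + 4*sqrt(6) - 4*sqrt(6)/91)*(1/360) = (90 + 360*sqrt(6)/91)*(1/360) = 1/4 + sqrt(6)/91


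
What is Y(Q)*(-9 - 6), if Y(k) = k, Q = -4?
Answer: 60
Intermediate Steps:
Y(Q)*(-9 - 6) = -4*(-9 - 6) = -4*(-15) = 60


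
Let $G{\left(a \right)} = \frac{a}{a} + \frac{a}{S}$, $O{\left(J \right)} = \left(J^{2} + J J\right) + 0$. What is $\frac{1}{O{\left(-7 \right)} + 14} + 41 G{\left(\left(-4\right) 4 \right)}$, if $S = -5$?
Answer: $\frac{96437}{560} \approx 172.21$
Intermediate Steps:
$O{\left(J \right)} = 2 J^{2}$ ($O{\left(J \right)} = \left(J^{2} + J^{2}\right) + 0 = 2 J^{2} + 0 = 2 J^{2}$)
$G{\left(a \right)} = 1 - \frac{a}{5}$ ($G{\left(a \right)} = \frac{a}{a} + \frac{a}{-5} = 1 + a \left(- \frac{1}{5}\right) = 1 - \frac{a}{5}$)
$\frac{1}{O{\left(-7 \right)} + 14} + 41 G{\left(\left(-4\right) 4 \right)} = \frac{1}{2 \left(-7\right)^{2} + 14} + 41 \left(1 - \frac{\left(-4\right) 4}{5}\right) = \frac{1}{2 \cdot 49 + 14} + 41 \left(1 - - \frac{16}{5}\right) = \frac{1}{98 + 14} + 41 \left(1 + \frac{16}{5}\right) = \frac{1}{112} + 41 \cdot \frac{21}{5} = \frac{1}{112} + \frac{861}{5} = \frac{96437}{560}$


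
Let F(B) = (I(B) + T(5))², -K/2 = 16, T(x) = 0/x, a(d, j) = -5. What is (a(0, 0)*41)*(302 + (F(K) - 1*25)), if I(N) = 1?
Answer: -56990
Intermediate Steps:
T(x) = 0
K = -32 (K = -2*16 = -32)
F(B) = 1 (F(B) = (1 + 0)² = 1² = 1)
(a(0, 0)*41)*(302 + (F(K) - 1*25)) = (-5*41)*(302 + (1 - 1*25)) = -205*(302 + (1 - 25)) = -205*(302 - 24) = -205*278 = -56990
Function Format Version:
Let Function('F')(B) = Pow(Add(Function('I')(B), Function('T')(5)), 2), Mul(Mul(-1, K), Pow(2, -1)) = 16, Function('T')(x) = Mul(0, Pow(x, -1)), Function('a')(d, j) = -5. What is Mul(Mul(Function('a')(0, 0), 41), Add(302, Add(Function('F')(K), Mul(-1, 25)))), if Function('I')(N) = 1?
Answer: -56990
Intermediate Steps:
Function('T')(x) = 0
K = -32 (K = Mul(-2, 16) = -32)
Function('F')(B) = 1 (Function('F')(B) = Pow(Add(1, 0), 2) = Pow(1, 2) = 1)
Mul(Mul(Function('a')(0, 0), 41), Add(302, Add(Function('F')(K), Mul(-1, 25)))) = Mul(Mul(-5, 41), Add(302, Add(1, Mul(-1, 25)))) = Mul(-205, Add(302, Add(1, -25))) = Mul(-205, Add(302, -24)) = Mul(-205, 278) = -56990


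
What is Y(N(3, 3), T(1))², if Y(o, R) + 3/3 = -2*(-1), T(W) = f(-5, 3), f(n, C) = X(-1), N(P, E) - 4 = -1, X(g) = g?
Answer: 1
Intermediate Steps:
N(P, E) = 3 (N(P, E) = 4 - 1 = 3)
f(n, C) = -1
T(W) = -1
Y(o, R) = 1 (Y(o, R) = -1 - 2*(-1) = -1 + 2 = 1)
Y(N(3, 3), T(1))² = 1² = 1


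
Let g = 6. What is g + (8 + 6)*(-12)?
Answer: -162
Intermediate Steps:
g + (8 + 6)*(-12) = 6 + (8 + 6)*(-12) = 6 + 14*(-12) = 6 - 168 = -162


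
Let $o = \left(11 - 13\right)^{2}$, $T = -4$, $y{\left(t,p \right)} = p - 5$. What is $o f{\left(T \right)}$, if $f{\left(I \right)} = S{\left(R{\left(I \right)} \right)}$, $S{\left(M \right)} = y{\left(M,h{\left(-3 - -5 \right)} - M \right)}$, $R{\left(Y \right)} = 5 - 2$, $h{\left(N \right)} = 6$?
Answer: $-8$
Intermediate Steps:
$R{\left(Y \right)} = 3$ ($R{\left(Y \right)} = 5 - 2 = 3$)
$y{\left(t,p \right)} = -5 + p$ ($y{\left(t,p \right)} = p - 5 = -5 + p$)
$S{\left(M \right)} = 1 - M$ ($S{\left(M \right)} = -5 - \left(-6 + M\right) = 1 - M$)
$f{\left(I \right)} = -2$ ($f{\left(I \right)} = 1 - 3 = -2$)
$o = 4$ ($o = \left(-2\right)^{2} = 4$)
$o f{\left(T \right)} = 4 \left(-2\right) = -8$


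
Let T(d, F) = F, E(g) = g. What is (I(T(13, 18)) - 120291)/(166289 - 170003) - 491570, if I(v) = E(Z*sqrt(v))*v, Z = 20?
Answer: -608523563/1238 - 180*sqrt(2)/619 ≈ -4.9154e+5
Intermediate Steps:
I(v) = 20*v**(3/2) (I(v) = (20*sqrt(v))*v = 20*v**(3/2))
(I(T(13, 18)) - 120291)/(166289 - 170003) - 491570 = (20*18**(3/2) - 120291)/(166289 - 170003) - 491570 = (20*(54*sqrt(2)) - 120291)/(-3714) - 491570 = (1080*sqrt(2) - 120291)*(-1/3714) - 491570 = (-120291 + 1080*sqrt(2))*(-1/3714) - 491570 = (40097/1238 - 180*sqrt(2)/619) - 491570 = -608523563/1238 - 180*sqrt(2)/619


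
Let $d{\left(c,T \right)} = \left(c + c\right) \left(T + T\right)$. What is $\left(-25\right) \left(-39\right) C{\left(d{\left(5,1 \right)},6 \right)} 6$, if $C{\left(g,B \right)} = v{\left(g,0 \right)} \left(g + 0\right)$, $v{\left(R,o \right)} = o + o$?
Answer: $0$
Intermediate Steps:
$v{\left(R,o \right)} = 2 o$
$d{\left(c,T \right)} = 4 T c$ ($d{\left(c,T \right)} = 2 c 2 T = 4 T c$)
$C{\left(g,B \right)} = 0$ ($C{\left(g,B \right)} = 2 \cdot 0 \left(g + 0\right) = 0 g = 0$)
$\left(-25\right) \left(-39\right) C{\left(d{\left(5,1 \right)},6 \right)} 6 = \left(-25\right) \left(-39\right) 0 \cdot 6 = 975 \cdot 0 = 0$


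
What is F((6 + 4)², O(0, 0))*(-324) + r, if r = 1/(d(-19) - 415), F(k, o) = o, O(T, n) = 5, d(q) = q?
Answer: -703081/434 ≈ -1620.0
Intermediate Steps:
r = -1/434 (r = 1/(-19 - 415) = 1/(-434) = -1/434 ≈ -0.0023041)
F((6 + 4)², O(0, 0))*(-324) + r = 5*(-324) - 1/434 = -1620 - 1/434 = -703081/434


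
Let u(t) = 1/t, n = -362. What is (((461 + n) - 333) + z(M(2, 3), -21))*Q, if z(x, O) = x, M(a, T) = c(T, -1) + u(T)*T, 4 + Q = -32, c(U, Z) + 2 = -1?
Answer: 8496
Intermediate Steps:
c(U, Z) = -3 (c(U, Z) = -2 - 1 = -3)
Q = -36 (Q = -4 - 32 = -36)
M(a, T) = -2 (M(a, T) = -3 + T/T = -3 + 1 = -2)
(((461 + n) - 333) + z(M(2, 3), -21))*Q = (((461 - 362) - 333) - 2)*(-36) = ((99 - 333) - 2)*(-36) = (-234 - 2)*(-36) = -236*(-36) = 8496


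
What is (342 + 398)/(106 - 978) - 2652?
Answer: -578321/218 ≈ -2652.8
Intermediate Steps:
(342 + 398)/(106 - 978) - 2652 = 740/(-872) - 2652 = 740*(-1/872) - 2652 = -185/218 - 2652 = -578321/218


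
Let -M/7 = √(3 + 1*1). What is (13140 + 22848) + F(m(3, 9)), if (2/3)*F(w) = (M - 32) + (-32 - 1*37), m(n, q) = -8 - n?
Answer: 71631/2 ≈ 35816.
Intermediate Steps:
M = -14 (M = -7*√(3 + 1*1) = -7*√(3 + 1) = -7*√4 = -7*2 = -14)
F(w) = -345/2 (F(w) = 3*((-14 - 32) + (-32 - 1*37))/2 = 3*(-46 + (-32 - 37))/2 = 3*(-46 - 69)/2 = (3/2)*(-115) = -345/2)
(13140 + 22848) + F(m(3, 9)) = (13140 + 22848) - 345/2 = 35988 - 345/2 = 71631/2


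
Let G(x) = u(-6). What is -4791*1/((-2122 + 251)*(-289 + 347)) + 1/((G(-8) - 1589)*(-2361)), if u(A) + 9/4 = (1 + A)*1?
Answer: 72224687207/1635907222230 ≈ 0.044150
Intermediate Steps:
u(A) = -5/4 + A (u(A) = -9/4 + (1 + A)*1 = -9/4 + (1 + A) = -5/4 + A)
G(x) = -29/4 (G(x) = -5/4 - 6 = -29/4)
-4791*1/((-2122 + 251)*(-289 + 347)) + 1/((G(-8) - 1589)*(-2361)) = -4791*1/((-2122 + 251)*(-289 + 347)) + 1/(-29/4 - 1589*(-2361)) = -4791/((-1871*58)) - 1/2361/(-6385/4) = -4791/(-108518) - 4/6385*(-1/2361) = -4791*(-1/108518) + 4/15074985 = 4791/108518 + 4/15074985 = 72224687207/1635907222230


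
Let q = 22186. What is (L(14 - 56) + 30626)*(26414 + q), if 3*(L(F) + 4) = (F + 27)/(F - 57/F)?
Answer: 846805816800/569 ≈ 1.4882e+9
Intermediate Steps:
L(F) = -4 + (27 + F)/(3*(F - 57/F)) (L(F) = -4 + ((F + 27)/(F - 57/F))/3 = -4 + ((27 + F)/(F - 57/F))/3 = -4 + (27 + F)/(3*(F - 57/F)))
(L(14 - 56) + 30626)*(26414 + q) = ((684 - 11*(14 - 56)² + 27*(14 - 56))/(3*(-57 + (14 - 56)²)) + 30626)*(26414 + 22186) = ((684 - 11*(-42)² + 27*(-42))/(3*(-57 + (-42)²)) + 30626)*48600 = ((684 - 11*1764 - 1134)/(3*(-57 + 1764)) + 30626)*48600 = ((⅓)*(684 - 19404 - 1134)/1707 + 30626)*48600 = ((⅓)*(1/1707)*(-19854) + 30626)*48600 = (-2206/569 + 30626)*48600 = (17423988/569)*48600 = 846805816800/569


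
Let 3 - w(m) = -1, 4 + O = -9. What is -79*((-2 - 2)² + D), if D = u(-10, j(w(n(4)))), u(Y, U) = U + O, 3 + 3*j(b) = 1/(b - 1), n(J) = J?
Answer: -1501/9 ≈ -166.78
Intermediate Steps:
O = -13 (O = -4 - 9 = -13)
w(m) = 4 (w(m) = 3 - 1*(-1) = 3 + 1 = 4)
j(b) = -1 + 1/(3*(-1 + b)) (j(b) = -1 + 1/(3*(b - 1)) = -1 + 1/(3*(-1 + b)))
u(Y, U) = -13 + U (u(Y, U) = U - 13 = -13 + U)
D = -125/9 (D = -13 + (4/3 - 1*4)/(-1 + 4) = -13 + (4/3 - 4)/3 = -13 + (⅓)*(-8/3) = -13 - 8/9 = -125/9 ≈ -13.889)
-79*((-2 - 2)² + D) = -79*((-2 - 2)² - 125/9) = -79*((-4)² - 125/9) = -79*(16 - 125/9) = -79*19/9 = -1501/9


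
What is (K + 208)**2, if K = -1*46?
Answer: 26244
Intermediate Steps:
K = -46
(K + 208)**2 = (-46 + 208)**2 = 162**2 = 26244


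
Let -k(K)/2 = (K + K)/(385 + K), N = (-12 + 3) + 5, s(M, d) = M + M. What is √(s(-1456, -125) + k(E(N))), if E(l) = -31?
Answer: I*√91219074/177 ≈ 53.96*I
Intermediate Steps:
s(M, d) = 2*M
N = -4 (N = -9 + 5 = -4)
k(K) = -4*K/(385 + K) (k(K) = -2*(K + K)/(385 + K) = -2*2*K/(385 + K) = -4*K/(385 + K))
√(s(-1456, -125) + k(E(N))) = √(2*(-1456) - 4*(-31)/(385 - 31)) = √(-2912 - 4*(-31)/354) = √(-2912 - 4*(-31)*1/354) = √(-2912 + 62/177) = √(-515362/177) = I*√91219074/177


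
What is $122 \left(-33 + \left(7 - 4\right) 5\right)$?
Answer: $-2196$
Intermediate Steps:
$122 \left(-33 + \left(7 - 4\right) 5\right) = 122 \left(-33 + 3 \cdot 5\right) = 122 \left(-33 + 15\right) = 122 \left(-18\right) = -2196$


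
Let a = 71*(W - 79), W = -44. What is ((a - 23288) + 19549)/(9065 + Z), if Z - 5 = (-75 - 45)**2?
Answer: -6236/11735 ≈ -0.53140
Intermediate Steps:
Z = 14405 (Z = 5 + (-75 - 45)**2 = 5 + (-120)**2 = 5 + 14400 = 14405)
a = -8733 (a = 71*(-44 - 79) = 71*(-123) = -8733)
((a - 23288) + 19549)/(9065 + Z) = ((-8733 - 23288) + 19549)/(9065 + 14405) = (-32021 + 19549)/23470 = -12472*1/23470 = -6236/11735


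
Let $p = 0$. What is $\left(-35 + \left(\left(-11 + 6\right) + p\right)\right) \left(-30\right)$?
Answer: $1200$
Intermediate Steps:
$\left(-35 + \left(\left(-11 + 6\right) + p\right)\right) \left(-30\right) = \left(-35 + \left(\left(-11 + 6\right) + 0\right)\right) \left(-30\right) = \left(-35 + \left(-5 + 0\right)\right) \left(-30\right) = \left(-35 - 5\right) \left(-30\right) = \left(-40\right) \left(-30\right) = 1200$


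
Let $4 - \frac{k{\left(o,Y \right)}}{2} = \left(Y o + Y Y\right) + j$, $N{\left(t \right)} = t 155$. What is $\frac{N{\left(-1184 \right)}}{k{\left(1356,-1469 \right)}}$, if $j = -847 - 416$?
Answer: $\frac{9176}{16473} \approx 0.55703$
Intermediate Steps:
$j = -1263$
$N{\left(t \right)} = 155 t$
$k{\left(o,Y \right)} = 2534 - 2 Y^{2} - 2 Y o$ ($k{\left(o,Y \right)} = 8 - 2 \left(\left(Y o + Y Y\right) - 1263\right) = 8 - 2 \left(\left(Y o + Y^{2}\right) - 1263\right) = 8 - 2 \left(\left(Y^{2} + Y o\right) - 1263\right) = 8 - 2 \left(-1263 + Y^{2} + Y o\right) = 8 - \left(-2526 + 2 Y^{2} + 2 Y o\right) = 2534 - 2 Y^{2} - 2 Y o$)
$\frac{N{\left(-1184 \right)}}{k{\left(1356,-1469 \right)}} = \frac{155 \left(-1184\right)}{2534 - 2 \left(-1469\right)^{2} - \left(-2938\right) 1356} = - \frac{183520}{2534 - 4315922 + 3983928} = - \frac{183520}{-329460} = \left(-183520\right) \left(- \frac{1}{329460}\right) = \frac{9176}{16473}$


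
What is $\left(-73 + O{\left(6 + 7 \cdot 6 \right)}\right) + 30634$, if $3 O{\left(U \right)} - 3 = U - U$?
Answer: $30562$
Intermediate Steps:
$O{\left(U \right)} = 1$ ($O{\left(U \right)} = 1 + \frac{U - U}{3} = 1 + \frac{1}{3} \cdot 0 = 1 + 0 = 1$)
$\left(-73 + O{\left(6 + 7 \cdot 6 \right)}\right) + 30634 = \left(-73 + 1\right) + 30634 = -72 + 30634 = 30562$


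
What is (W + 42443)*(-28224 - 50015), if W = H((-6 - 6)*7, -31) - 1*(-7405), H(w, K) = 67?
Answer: -3905299685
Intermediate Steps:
W = 7472 (W = 67 - 1*(-7405) = 67 + 7405 = 7472)
(W + 42443)*(-28224 - 50015) = (7472 + 42443)*(-28224 - 50015) = 49915*(-78239) = -3905299685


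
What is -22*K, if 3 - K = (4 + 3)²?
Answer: 1012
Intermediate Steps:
K = -46 (K = 3 - (4 + 3)² = 3 - 1*7² = 3 - 1*49 = 3 - 49 = -46)
-22*K = -22*(-46) = 1012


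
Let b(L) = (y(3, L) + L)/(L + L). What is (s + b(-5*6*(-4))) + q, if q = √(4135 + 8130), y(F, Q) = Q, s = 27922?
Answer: 27923 + √12265 ≈ 28034.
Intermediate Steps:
b(L) = 1 (b(L) = (L + L)/(L + L) = (2*L)/((2*L)) = (2*L)*(1/(2*L)) = 1)
q = √12265 ≈ 110.75
(s + b(-5*6*(-4))) + q = (27922 + 1) + √12265 = 27923 + √12265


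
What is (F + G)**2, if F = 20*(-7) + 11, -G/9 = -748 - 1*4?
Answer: 44076321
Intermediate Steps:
G = 6768 (G = -9*(-748 - 1*4) = -9*(-748 - 4) = -9*(-752) = 6768)
F = -129 (F = -140 + 11 = -129)
(F + G)**2 = (-129 + 6768)**2 = 6639**2 = 44076321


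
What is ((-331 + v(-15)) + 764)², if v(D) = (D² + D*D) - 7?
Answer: 767376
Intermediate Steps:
v(D) = -7 + 2*D² (v(D) = (D² + D²) - 7 = 2*D² - 7 = -7 + 2*D²)
((-331 + v(-15)) + 764)² = ((-331 + (-7 + 2*(-15)²)) + 764)² = ((-331 + (-7 + 2*225)) + 764)² = ((-331 + (-7 + 450)) + 764)² = ((-331 + 443) + 764)² = (112 + 764)² = 876² = 767376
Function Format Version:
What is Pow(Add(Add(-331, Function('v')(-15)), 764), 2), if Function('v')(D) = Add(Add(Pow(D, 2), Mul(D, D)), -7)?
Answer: 767376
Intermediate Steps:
Function('v')(D) = Add(-7, Mul(2, Pow(D, 2))) (Function('v')(D) = Add(Add(Pow(D, 2), Pow(D, 2)), -7) = Add(Mul(2, Pow(D, 2)), -7) = Add(-7, Mul(2, Pow(D, 2))))
Pow(Add(Add(-331, Function('v')(-15)), 764), 2) = Pow(Add(Add(-331, Add(-7, Mul(2, Pow(-15, 2)))), 764), 2) = Pow(Add(Add(-331, Add(-7, Mul(2, 225))), 764), 2) = Pow(Add(Add(-331, Add(-7, 450)), 764), 2) = Pow(Add(Add(-331, 443), 764), 2) = Pow(Add(112, 764), 2) = Pow(876, 2) = 767376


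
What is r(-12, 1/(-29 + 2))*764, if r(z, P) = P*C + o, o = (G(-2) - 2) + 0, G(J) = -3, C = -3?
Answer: -33616/9 ≈ -3735.1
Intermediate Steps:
o = -5 (o = (-3 - 2) + 0 = -5 + 0 = -5)
r(z, P) = -5 - 3*P (r(z, P) = P*(-3) - 5 = -3*P - 5 = -5 - 3*P)
r(-12, 1/(-29 + 2))*764 = (-5 - 3/(-29 + 2))*764 = (-5 - 3/(-27))*764 = (-5 - 3*(-1/27))*764 = (-5 + 1/9)*764 = -44/9*764 = -33616/9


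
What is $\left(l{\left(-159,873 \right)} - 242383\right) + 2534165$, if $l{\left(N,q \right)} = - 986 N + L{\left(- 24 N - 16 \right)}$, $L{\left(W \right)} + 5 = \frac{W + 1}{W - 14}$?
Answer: $\frac{3090072629}{1262} \approx 2.4486 \cdot 10^{6}$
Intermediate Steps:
$L{\left(W \right)} = -5 + \frac{1 + W}{-14 + W}$ ($L{\left(W \right)} = -5 + \frac{W + 1}{W - 14} = -5 + \frac{1 + W}{-14 + W}$)
$l{\left(N,q \right)} = - 986 N + \frac{135 + 96 N}{-30 - 24 N}$ ($l{\left(N,q \right)} = - 986 N + \frac{71 - 4 \left(- 24 N - 16\right)}{-14 - \left(16 + 24 N\right)} = - 986 N + \frac{71 - 4 \left(-16 - 24 N\right)}{-14 - \left(16 + 24 N\right)} = - 986 N + \frac{71 + \left(64 + 96 N\right)}{-30 - 24 N} = - 986 N + \frac{135 + 96 N}{-30 - 24 N}$)
$\left(l{\left(-159,873 \right)} - 242383\right) + 2534165 = \left(\frac{-45 - -1572828 - 7888 \left(-159\right)^{2}}{2 \left(5 + 4 \left(-159\right)\right)} - 242383\right) + 2534165 = \left(\frac{-45 + 1572828 - 199416528}{2 \left(5 - 636\right)} - 242383\right) + 2534165 = \left(\frac{-45 + 1572828 - 199416528}{2 \left(-631\right)} - 242383\right) + 2534165 = \left(\frac{1}{2} \left(- \frac{1}{631}\right) \left(-197843745\right) - 242383\right) + 2534165 = \left(\frac{197843745}{1262} - 242383\right) + 2534165 = - \frac{108043601}{1262} + 2534165 = \frac{3090072629}{1262}$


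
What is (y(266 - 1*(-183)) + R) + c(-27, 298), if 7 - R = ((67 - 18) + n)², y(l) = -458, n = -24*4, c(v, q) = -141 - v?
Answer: -2774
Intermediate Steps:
n = -96
R = -2202 (R = 7 - ((67 - 18) - 96)² = 7 - (49 - 96)² = 7 - 1*(-47)² = 7 - 1*2209 = 7 - 2209 = -2202)
(y(266 - 1*(-183)) + R) + c(-27, 298) = (-458 - 2202) + (-141 - 1*(-27)) = -2660 + (-141 + 27) = -2660 - 114 = -2774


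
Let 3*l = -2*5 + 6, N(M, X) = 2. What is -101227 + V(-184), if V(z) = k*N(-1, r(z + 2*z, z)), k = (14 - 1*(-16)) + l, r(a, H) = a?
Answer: -303509/3 ≈ -1.0117e+5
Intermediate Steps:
l = -4/3 (l = (-2*5 + 6)/3 = (-10 + 6)/3 = (⅓)*(-4) = -4/3 ≈ -1.3333)
k = 86/3 (k = (14 - 1*(-16)) - 4/3 = (14 + 16) - 4/3 = 30 - 4/3 = 86/3 ≈ 28.667)
V(z) = 172/3 (V(z) = (86/3)*2 = 172/3)
-101227 + V(-184) = -101227 + 172/3 = -303509/3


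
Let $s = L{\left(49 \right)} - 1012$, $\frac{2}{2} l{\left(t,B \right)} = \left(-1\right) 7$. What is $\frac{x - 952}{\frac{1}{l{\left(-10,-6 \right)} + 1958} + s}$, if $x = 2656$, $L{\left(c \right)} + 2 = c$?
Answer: $- \frac{1662252}{941357} \approx -1.7658$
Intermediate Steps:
$l{\left(t,B \right)} = -7$ ($l{\left(t,B \right)} = \left(-1\right) 7 = -7$)
$L{\left(c \right)} = -2 + c$
$s = -965$ ($s = \left(-2 + 49\right) - 1012 = 47 - 1012 = -965$)
$\frac{x - 952}{\frac{1}{l{\left(-10,-6 \right)} + 1958} + s} = \frac{2656 - 952}{\frac{1}{-7 + 1958} - 965} = \frac{1704}{\frac{1}{1951} - 965} = \frac{1704}{- \frac{1882714}{1951}} = 1704 \left(- \frac{1951}{1882714}\right) = - \frac{1662252}{941357}$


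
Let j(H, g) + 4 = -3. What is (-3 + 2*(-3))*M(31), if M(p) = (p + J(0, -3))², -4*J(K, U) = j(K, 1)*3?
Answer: -189225/16 ≈ -11827.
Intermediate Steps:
j(H, g) = -7 (j(H, g) = -4 - 3 = -7)
J(K, U) = 21/4 (J(K, U) = -(-7)*3/4 = -¼*(-21) = 21/4)
M(p) = (21/4 + p)² (M(p) = (p + 21/4)² = (21/4 + p)²)
(-3 + 2*(-3))*M(31) = (-3 + 2*(-3))*((21 + 4*31)²/16) = (-3 - 6)*((21 + 124)²/16) = -9*145²/16 = -9*21025/16 = -189225/16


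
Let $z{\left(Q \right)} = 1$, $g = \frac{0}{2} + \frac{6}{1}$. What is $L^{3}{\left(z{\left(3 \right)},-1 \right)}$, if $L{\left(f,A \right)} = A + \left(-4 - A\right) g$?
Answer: $-6859$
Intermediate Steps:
$g = 6$ ($g = 0 \cdot \frac{1}{2} + 6 \cdot 1 = 0 + 6 = 6$)
$L{\left(f,A \right)} = -24 - 5 A$ ($L{\left(f,A \right)} = A + \left(-4 - A\right) 6 = A - \left(24 + 6 A\right) = -24 - 5 A$)
$L^{3}{\left(z{\left(3 \right)},-1 \right)} = \left(-24 - -5\right)^{3} = \left(-24 + 5\right)^{3} = \left(-19\right)^{3} = -6859$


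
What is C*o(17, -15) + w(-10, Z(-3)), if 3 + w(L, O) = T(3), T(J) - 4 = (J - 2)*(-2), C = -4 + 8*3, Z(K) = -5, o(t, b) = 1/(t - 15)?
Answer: 9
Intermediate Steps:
o(t, b) = 1/(-15 + t)
C = 20 (C = -4 + 24 = 20)
T(J) = 8 - 2*J (T(J) = 4 + (J - 2)*(-2) = 4 + (-2 + J)*(-2) = 4 + (4 - 2*J) = 8 - 2*J)
w(L, O) = -1 (w(L, O) = -3 + (8 - 2*3) = -3 + (8 - 6) = -3 + 2 = -1)
C*o(17, -15) + w(-10, Z(-3)) = 20/(-15 + 17) - 1 = 20/2 - 1 = 20*(½) - 1 = 10 - 1 = 9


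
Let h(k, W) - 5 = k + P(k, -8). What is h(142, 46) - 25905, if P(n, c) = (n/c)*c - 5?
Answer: -25621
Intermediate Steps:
P(n, c) = -5 + n (P(n, c) = (n/c)*c - 5 = n - 5 = -5 + n)
h(k, W) = 2*k (h(k, W) = 5 + (k + (-5 + k)) = 5 + (-5 + 2*k) = 2*k)
h(142, 46) - 25905 = 2*142 - 25905 = 284 - 25905 = -25621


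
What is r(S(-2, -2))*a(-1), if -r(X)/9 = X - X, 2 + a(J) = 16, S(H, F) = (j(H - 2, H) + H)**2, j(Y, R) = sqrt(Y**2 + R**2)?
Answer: 0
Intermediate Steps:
j(Y, R) = sqrt(R**2 + Y**2)
S(H, F) = (H + sqrt(H**2 + (-2 + H)**2))**2 (S(H, F) = (sqrt(H**2 + (H - 2)**2) + H)**2 = (sqrt(H**2 + (-2 + H)**2) + H)**2 = (H + sqrt(H**2 + (-2 + H)**2))**2)
a(J) = 14 (a(J) = -2 + 16 = 14)
r(X) = 0 (r(X) = -9*(X - X) = -9*0 = 0)
r(S(-2, -2))*a(-1) = 0*14 = 0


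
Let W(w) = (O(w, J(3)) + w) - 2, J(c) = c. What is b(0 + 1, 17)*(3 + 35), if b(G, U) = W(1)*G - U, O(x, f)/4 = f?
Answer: -228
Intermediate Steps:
O(x, f) = 4*f
W(w) = 10 + w (W(w) = (4*3 + w) - 2 = (12 + w) - 2 = 10 + w)
b(G, U) = -U + 11*G (b(G, U) = (10 + 1)*G - U = 11*G - U = -U + 11*G)
b(0 + 1, 17)*(3 + 35) = (-1*17 + 11*(0 + 1))*(3 + 35) = (-17 + 11*1)*38 = (-17 + 11)*38 = -6*38 = -228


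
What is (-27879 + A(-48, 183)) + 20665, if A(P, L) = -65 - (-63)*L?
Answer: 4250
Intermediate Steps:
A(P, L) = -65 + 63*L
(-27879 + A(-48, 183)) + 20665 = (-27879 + (-65 + 63*183)) + 20665 = (-27879 + (-65 + 11529)) + 20665 = (-27879 + 11464) + 20665 = -16415 + 20665 = 4250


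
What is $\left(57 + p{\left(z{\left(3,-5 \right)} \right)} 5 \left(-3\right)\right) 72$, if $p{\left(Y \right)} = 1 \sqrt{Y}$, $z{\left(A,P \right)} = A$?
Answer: $4104 - 1080 \sqrt{3} \approx 2233.4$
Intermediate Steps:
$p{\left(Y \right)} = \sqrt{Y}$
$\left(57 + p{\left(z{\left(3,-5 \right)} \right)} 5 \left(-3\right)\right) 72 = \left(57 + \sqrt{3} \cdot 5 \left(-3\right)\right) 72 = \left(57 + 5 \sqrt{3} \left(-3\right)\right) 72 = \left(57 - 15 \sqrt{3}\right) 72 = 4104 - 1080 \sqrt{3}$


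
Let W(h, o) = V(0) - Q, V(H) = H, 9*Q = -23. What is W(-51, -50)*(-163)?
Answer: -3749/9 ≈ -416.56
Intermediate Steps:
Q = -23/9 (Q = (⅑)*(-23) = -23/9 ≈ -2.5556)
W(h, o) = 23/9 (W(h, o) = 0 - 1*(-23/9) = 0 + 23/9 = 23/9)
W(-51, -50)*(-163) = (23/9)*(-163) = -3749/9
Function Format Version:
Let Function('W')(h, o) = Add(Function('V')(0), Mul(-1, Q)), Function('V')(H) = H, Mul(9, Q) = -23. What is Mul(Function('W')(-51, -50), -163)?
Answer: Rational(-3749, 9) ≈ -416.56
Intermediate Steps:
Q = Rational(-23, 9) (Q = Mul(Rational(1, 9), -23) = Rational(-23, 9) ≈ -2.5556)
Function('W')(h, o) = Rational(23, 9) (Function('W')(h, o) = Add(0, Mul(-1, Rational(-23, 9))) = Add(0, Rational(23, 9)) = Rational(23, 9))
Mul(Function('W')(-51, -50), -163) = Mul(Rational(23, 9), -163) = Rational(-3749, 9)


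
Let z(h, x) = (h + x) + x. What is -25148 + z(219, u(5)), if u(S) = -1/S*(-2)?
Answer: -124641/5 ≈ -24928.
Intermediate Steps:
u(S) = 2/S
z(h, x) = h + 2*x
-25148 + z(219, u(5)) = -25148 + (219 + 2*(2/5)) = -25148 + (219 + 2*(2*(⅕))) = -25148 + (219 + 2*(⅖)) = -25148 + (219 + ⅘) = -25148 + 1099/5 = -124641/5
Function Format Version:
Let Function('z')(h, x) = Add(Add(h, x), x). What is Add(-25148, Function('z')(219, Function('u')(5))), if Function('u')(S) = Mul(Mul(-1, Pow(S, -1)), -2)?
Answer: Rational(-124641, 5) ≈ -24928.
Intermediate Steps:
Function('u')(S) = Mul(2, Pow(S, -1))
Function('z')(h, x) = Add(h, Mul(2, x))
Add(-25148, Function('z')(219, Function('u')(5))) = Add(-25148, Add(219, Mul(2, Mul(2, Pow(5, -1))))) = Add(-25148, Add(219, Mul(2, Mul(2, Rational(1, 5))))) = Add(-25148, Add(219, Mul(2, Rational(2, 5)))) = Add(-25148, Add(219, Rational(4, 5))) = Add(-25148, Rational(1099, 5)) = Rational(-124641, 5)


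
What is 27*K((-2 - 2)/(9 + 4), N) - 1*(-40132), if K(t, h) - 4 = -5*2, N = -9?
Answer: 39970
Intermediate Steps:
K(t, h) = -6 (K(t, h) = 4 - 5*2 = 4 - 10 = -6)
27*K((-2 - 2)/(9 + 4), N) - 1*(-40132) = 27*(-6) - 1*(-40132) = -162 + 40132 = 39970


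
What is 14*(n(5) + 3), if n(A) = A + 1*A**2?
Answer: 462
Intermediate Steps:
n(A) = A + A**2
14*(n(5) + 3) = 14*(5*(1 + 5) + 3) = 14*(5*6 + 3) = 14*(30 + 3) = 14*33 = 462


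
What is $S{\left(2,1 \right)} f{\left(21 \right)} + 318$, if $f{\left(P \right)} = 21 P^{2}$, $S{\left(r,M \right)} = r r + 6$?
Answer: $92928$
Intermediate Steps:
$S{\left(r,M \right)} = 6 + r^{2}$ ($S{\left(r,M \right)} = r^{2} + 6 = 6 + r^{2}$)
$S{\left(2,1 \right)} f{\left(21 \right)} + 318 = \left(6 + 2^{2}\right) 21 \cdot 21^{2} + 318 = \left(6 + 4\right) 21 \cdot 441 + 318 = 10 \cdot 9261 + 318 = 92610 + 318 = 92928$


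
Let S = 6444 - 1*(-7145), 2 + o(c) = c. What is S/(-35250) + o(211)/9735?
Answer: -252367/693250 ≈ -0.36403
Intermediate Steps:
o(c) = -2 + c
S = 13589 (S = 6444 + 7145 = 13589)
S/(-35250) + o(211)/9735 = 13589/(-35250) + (-2 + 211)/9735 = 13589*(-1/35250) + 209*(1/9735) = -13589/35250 + 19/885 = -252367/693250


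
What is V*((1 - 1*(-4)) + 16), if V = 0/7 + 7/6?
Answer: 49/2 ≈ 24.500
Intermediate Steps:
V = 7/6 (V = 0*(1/7) + 7*(1/6) = 0 + 7/6 = 7/6 ≈ 1.1667)
V*((1 - 1*(-4)) + 16) = 7*((1 - 1*(-4)) + 16)/6 = 7*((1 + 4) + 16)/6 = 7*(5 + 16)/6 = (7/6)*21 = 49/2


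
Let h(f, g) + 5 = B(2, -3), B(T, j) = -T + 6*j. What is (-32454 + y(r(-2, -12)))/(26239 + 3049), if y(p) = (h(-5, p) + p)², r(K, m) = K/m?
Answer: -1146143/1054368 ≈ -1.0870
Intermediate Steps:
h(f, g) = -25 (h(f, g) = -5 + (-1*2 + 6*(-3)) = -5 + (-2 - 18) = -5 - 20 = -25)
y(p) = (-25 + p)²
(-32454 + y(r(-2, -12)))/(26239 + 3049) = (-32454 + (-25 - 2/(-12))²)/(26239 + 3049) = (-32454 + (-25 - 2*(-1/12))²)/29288 = (-32454 + (-25 + ⅙)²)*(1/29288) = (-32454 + (-149/6)²)*(1/29288) = (-32454 + 22201/36)*(1/29288) = -1146143/36*1/29288 = -1146143/1054368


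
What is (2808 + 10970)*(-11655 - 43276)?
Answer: -756839318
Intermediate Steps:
(2808 + 10970)*(-11655 - 43276) = 13778*(-54931) = -756839318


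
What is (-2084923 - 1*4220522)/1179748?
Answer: -6305445/1179748 ≈ -5.3447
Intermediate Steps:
(-2084923 - 1*4220522)/1179748 = (-2084923 - 4220522)*(1/1179748) = -6305445*1/1179748 = -6305445/1179748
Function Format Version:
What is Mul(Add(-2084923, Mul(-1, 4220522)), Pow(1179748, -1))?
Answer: Rational(-6305445, 1179748) ≈ -5.3447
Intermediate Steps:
Mul(Add(-2084923, Mul(-1, 4220522)), Pow(1179748, -1)) = Mul(Add(-2084923, -4220522), Rational(1, 1179748)) = Mul(-6305445, Rational(1, 1179748)) = Rational(-6305445, 1179748)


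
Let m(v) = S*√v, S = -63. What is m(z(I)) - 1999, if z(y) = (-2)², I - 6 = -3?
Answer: -2125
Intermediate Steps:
I = 3 (I = 6 - 3 = 3)
z(y) = 4
m(v) = -63*√v
m(z(I)) - 1999 = -63*√4 - 1999 = -63*2 - 1999 = -126 - 1999 = -2125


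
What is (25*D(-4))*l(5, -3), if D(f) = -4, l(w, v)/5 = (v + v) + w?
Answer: 500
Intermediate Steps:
l(w, v) = 5*w + 10*v (l(w, v) = 5*((v + v) + w) = 5*(2*v + w) = 5*(w + 2*v) = 5*w + 10*v)
(25*D(-4))*l(5, -3) = (25*(-4))*(5*5 + 10*(-3)) = -100*(25 - 30) = -100*(-5) = 500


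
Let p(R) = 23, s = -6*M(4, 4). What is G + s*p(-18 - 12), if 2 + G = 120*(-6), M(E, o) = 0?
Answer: -722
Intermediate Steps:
s = 0 (s = -6*0 = 0)
G = -722 (G = -2 + 120*(-6) = -2 - 720 = -722)
G + s*p(-18 - 12) = -722 + 0*23 = -722 + 0 = -722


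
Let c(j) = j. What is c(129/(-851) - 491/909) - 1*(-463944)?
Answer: 358887521594/773559 ≈ 4.6394e+5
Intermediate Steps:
c(129/(-851) - 491/909) - 1*(-463944) = (129/(-851) - 491/909) - 1*(-463944) = (129*(-1/851) - 491*1/909) + 463944 = (-129/851 - 491/909) + 463944 = -535102/773559 + 463944 = 358887521594/773559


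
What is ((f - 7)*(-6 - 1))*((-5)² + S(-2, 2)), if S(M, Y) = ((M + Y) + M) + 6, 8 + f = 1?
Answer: 2842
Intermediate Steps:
f = -7 (f = -8 + 1 = -7)
S(M, Y) = 6 + Y + 2*M (S(M, Y) = (Y + 2*M) + 6 = 6 + Y + 2*M)
((f - 7)*(-6 - 1))*((-5)² + S(-2, 2)) = ((-7 - 7)*(-6 - 1))*((-5)² + (6 + 2 + 2*(-2))) = (-14*(-7))*(25 + (6 + 2 - 4)) = 98*(25 + 4) = 98*29 = 2842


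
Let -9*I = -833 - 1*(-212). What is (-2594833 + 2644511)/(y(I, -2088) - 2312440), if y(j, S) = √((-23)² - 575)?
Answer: -57438697160/2673689376823 - 24839*I*√46/2673689376823 ≈ -0.021483 - 6.3009e-8*I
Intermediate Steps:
I = 69 (I = -(-833 - 1*(-212))/9 = -(-833 + 212)/9 = -⅑*(-621) = 69)
y(j, S) = I*√46 (y(j, S) = √(529 - 575) = √(-46) = I*√46)
(-2594833 + 2644511)/(y(I, -2088) - 2312440) = (-2594833 + 2644511)/(I*√46 - 2312440) = 49678/(-2312440 + I*√46)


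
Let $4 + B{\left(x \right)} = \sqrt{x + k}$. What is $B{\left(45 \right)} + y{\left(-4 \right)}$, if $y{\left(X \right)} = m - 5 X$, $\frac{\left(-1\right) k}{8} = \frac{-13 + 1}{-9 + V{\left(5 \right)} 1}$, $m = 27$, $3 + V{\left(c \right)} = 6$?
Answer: $43 + \sqrt{29} \approx 48.385$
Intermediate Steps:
$V{\left(c \right)} = 3$ ($V{\left(c \right)} = -3 + 6 = 3$)
$k = -16$ ($k = - 8 \frac{-13 + 1}{-9 + 3 \cdot 1} = - 8 \left(- \frac{12}{-9 + 3}\right) = - 8 \left(- \frac{12}{-6}\right) = - 8 \left(\left(-12\right) \left(- \frac{1}{6}\right)\right) = \left(-8\right) 2 = -16$)
$y{\left(X \right)} = 27 - 5 X$
$B{\left(x \right)} = -4 + \sqrt{-16 + x}$ ($B{\left(x \right)} = -4 + \sqrt{x - 16} = -4 + \sqrt{-16 + x}$)
$B{\left(45 \right)} + y{\left(-4 \right)} = \left(-4 + \sqrt{-16 + 45}\right) + \left(27 - -20\right) = \left(-4 + \sqrt{29}\right) + \left(27 + 20\right) = \left(-4 + \sqrt{29}\right) + 47 = 43 + \sqrt{29}$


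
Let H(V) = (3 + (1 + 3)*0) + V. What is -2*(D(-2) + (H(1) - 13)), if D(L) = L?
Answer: 22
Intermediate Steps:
H(V) = 3 + V (H(V) = (3 + 4*0) + V = (3 + 0) + V = 3 + V)
-2*(D(-2) + (H(1) - 13)) = -2*(-2 + ((3 + 1) - 13)) = -2*(-2 + (4 - 13)) = -2*(-2 - 9) = -2*(-11) = 22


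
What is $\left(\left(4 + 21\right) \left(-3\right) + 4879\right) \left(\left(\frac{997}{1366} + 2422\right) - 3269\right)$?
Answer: $- \frac{2776724010}{683} \approx -4.0655 \cdot 10^{6}$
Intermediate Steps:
$\left(\left(4 + 21\right) \left(-3\right) + 4879\right) \left(\left(\frac{997}{1366} + 2422\right) - 3269\right) = \left(25 \left(-3\right) + 4879\right) \left(\left(997 \cdot \frac{1}{1366} + 2422\right) - 3269\right) = \left(-75 + 4879\right) \left(\left(\frac{997}{1366} + 2422\right) - 3269\right) = 4804 \left(\frac{3309449}{1366} - 3269\right) = 4804 \left(- \frac{1156005}{1366}\right) = - \frac{2776724010}{683}$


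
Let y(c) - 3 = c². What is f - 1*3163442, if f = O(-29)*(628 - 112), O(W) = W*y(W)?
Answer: -15793058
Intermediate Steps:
y(c) = 3 + c²
O(W) = W*(3 + W²)
f = -12629616 (f = (-29*(3 + (-29)²))*(628 - 112) = -29*(3 + 841)*516 = -29*844*516 = -24476*516 = -12629616)
f - 1*3163442 = -12629616 - 1*3163442 = -12629616 - 3163442 = -15793058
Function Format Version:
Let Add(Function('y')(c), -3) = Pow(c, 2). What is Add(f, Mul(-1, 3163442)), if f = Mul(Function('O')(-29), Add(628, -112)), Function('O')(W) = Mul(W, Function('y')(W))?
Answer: -15793058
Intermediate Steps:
Function('y')(c) = Add(3, Pow(c, 2))
Function('O')(W) = Mul(W, Add(3, Pow(W, 2)))
f = -12629616 (f = Mul(Mul(-29, Add(3, Pow(-29, 2))), Add(628, -112)) = Mul(Mul(-29, Add(3, 841)), 516) = Mul(Mul(-29, 844), 516) = Mul(-24476, 516) = -12629616)
Add(f, Mul(-1, 3163442)) = Add(-12629616, Mul(-1, 3163442)) = Add(-12629616, -3163442) = -15793058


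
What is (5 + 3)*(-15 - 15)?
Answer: -240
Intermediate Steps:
(5 + 3)*(-15 - 15) = 8*(-30) = -240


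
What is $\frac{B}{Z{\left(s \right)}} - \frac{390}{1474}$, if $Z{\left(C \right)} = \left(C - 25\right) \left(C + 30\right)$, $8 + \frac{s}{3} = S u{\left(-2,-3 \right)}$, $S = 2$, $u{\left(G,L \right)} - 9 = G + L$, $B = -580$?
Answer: $\frac{28121}{55275} \approx 0.50875$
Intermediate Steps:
$u{\left(G,L \right)} = 9 + G + L$ ($u{\left(G,L \right)} = 9 + \left(G + L\right) = 9 + G + L$)
$s = 0$ ($s = -24 + 3 \cdot 2 \left(9 - 2 - 3\right) = -24 + 3 \cdot 2 \cdot 4 = -24 + 3 \cdot 8 = -24 + 24 = 0$)
$Z{\left(C \right)} = \left(-25 + C\right) \left(30 + C\right)$
$\frac{B}{Z{\left(s \right)}} - \frac{390}{1474} = - \frac{580}{-750 + 0^{2} + 5 \cdot 0} - \frac{390}{1474} = - \frac{580}{-750 + 0 + 0} - \frac{195}{737} = - \frac{580}{-750} - \frac{195}{737} = \left(-580\right) \left(- \frac{1}{750}\right) - \frac{195}{737} = \frac{58}{75} - \frac{195}{737} = \frac{28121}{55275}$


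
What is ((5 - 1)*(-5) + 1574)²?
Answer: 2414916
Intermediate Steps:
((5 - 1)*(-5) + 1574)² = (4*(-5) + 1574)² = (-20 + 1574)² = 1554² = 2414916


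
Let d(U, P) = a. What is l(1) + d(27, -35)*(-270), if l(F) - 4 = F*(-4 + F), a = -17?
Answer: 4591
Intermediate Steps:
l(F) = 4 + F*(-4 + F)
d(U, P) = -17
l(1) + d(27, -35)*(-270) = (4 + 1² - 4*1) - 17*(-270) = (4 + 1 - 4) + 4590 = 1 + 4590 = 4591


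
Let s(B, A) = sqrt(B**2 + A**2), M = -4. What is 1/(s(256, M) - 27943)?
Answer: -27943/780745697 - 4*sqrt(4097)/780745697 ≈ -3.6118e-5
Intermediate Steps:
s(B, A) = sqrt(A**2 + B**2)
1/(s(256, M) - 27943) = 1/(sqrt((-4)**2 + 256**2) - 27943) = 1/(sqrt(16 + 65536) - 27943) = 1/(sqrt(65552) - 27943) = 1/(4*sqrt(4097) - 27943) = 1/(-27943 + 4*sqrt(4097))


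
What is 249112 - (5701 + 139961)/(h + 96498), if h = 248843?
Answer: 86028441530/345341 ≈ 2.4911e+5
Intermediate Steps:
249112 - (5701 + 139961)/(h + 96498) = 249112 - (5701 + 139961)/(248843 + 96498) = 249112 - 145662/345341 = 86028441530/345341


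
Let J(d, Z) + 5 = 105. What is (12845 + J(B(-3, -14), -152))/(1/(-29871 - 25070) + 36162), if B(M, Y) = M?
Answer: 711211245/1986776441 ≈ 0.35797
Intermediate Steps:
J(d, Z) = 100 (J(d, Z) = -5 + 105 = 100)
(12845 + J(B(-3, -14), -152))/(1/(-29871 - 25070) + 36162) = (12845 + 100)/(1/(-29871 - 25070) + 36162) = 12945/(1/(-54941) + 36162) = 12945/(-1/54941 + 36162) = 12945/(1986776441/54941) = 12945*(54941/1986776441) = 711211245/1986776441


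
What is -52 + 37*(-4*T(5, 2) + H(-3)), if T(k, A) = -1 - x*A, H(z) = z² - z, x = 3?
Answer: 1428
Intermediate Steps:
T(k, A) = -1 - 3*A
-52 + 37*(-4*T(5, 2) + H(-3)) = -52 + 37*(-4*(-1 - 3*2) - 3*(-1 - 3)) = -52 + 37*(-4*(-1 - 6) - 3*(-4)) = -52 + 37*(-4*(-7) + 12) = -52 + 37*(28 + 12) = -52 + 37*40 = -52 + 1480 = 1428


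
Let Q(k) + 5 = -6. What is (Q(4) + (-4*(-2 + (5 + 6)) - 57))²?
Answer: 10816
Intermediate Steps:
Q(k) = -11 (Q(k) = -5 - 6 = -11)
(Q(4) + (-4*(-2 + (5 + 6)) - 57))² = (-11 + (-4*(-2 + (5 + 6)) - 57))² = (-11 + (-4*(-2 + 11) - 57))² = (-11 + (-4*9 - 57))² = (-11 + (-36 - 57))² = (-11 - 93)² = (-104)² = 10816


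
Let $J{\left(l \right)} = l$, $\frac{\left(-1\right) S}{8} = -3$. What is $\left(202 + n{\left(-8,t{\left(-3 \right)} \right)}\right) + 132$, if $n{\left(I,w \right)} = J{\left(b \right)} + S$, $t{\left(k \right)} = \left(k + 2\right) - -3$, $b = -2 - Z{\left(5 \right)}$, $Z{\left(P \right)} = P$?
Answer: $351$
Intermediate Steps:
$S = 24$ ($S = \left(-8\right) \left(-3\right) = 24$)
$b = -7$ ($b = -2 - 5 = -7$)
$t{\left(k \right)} = 5 + k$ ($t{\left(k \right)} = \left(2 + k\right) + 3 = 5 + k$)
$n{\left(I,w \right)} = 17$ ($n{\left(I,w \right)} = -7 + 24 = 17$)
$\left(202 + n{\left(-8,t{\left(-3 \right)} \right)}\right) + 132 = \left(202 + 17\right) + 132 = 219 + 132 = 351$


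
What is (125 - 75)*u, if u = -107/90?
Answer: -535/9 ≈ -59.444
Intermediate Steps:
u = -107/90 (u = -107*1/90 = -107/90 ≈ -1.1889)
(125 - 75)*u = (125 - 75)*(-107/90) = 50*(-107/90) = -535/9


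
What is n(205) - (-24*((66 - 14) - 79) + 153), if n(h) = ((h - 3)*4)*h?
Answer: 164839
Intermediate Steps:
n(h) = h*(-12 + 4*h) (n(h) = ((-3 + h)*4)*h = (-12 + 4*h)*h = h*(-12 + 4*h))
n(205) - (-24*((66 - 14) - 79) + 153) = 4*205*(-3 + 205) - (-24*((66 - 14) - 79) + 153) = 4*205*202 - (-24*(52 - 79) + 153) = 165640 - (-24*(-27) + 153) = 165640 - (648 + 153) = 165640 - 1*801 = 165640 - 801 = 164839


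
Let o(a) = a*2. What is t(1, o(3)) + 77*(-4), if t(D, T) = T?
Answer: -302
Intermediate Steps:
o(a) = 2*a
t(1, o(3)) + 77*(-4) = 2*3 + 77*(-4) = 6 - 308 = -302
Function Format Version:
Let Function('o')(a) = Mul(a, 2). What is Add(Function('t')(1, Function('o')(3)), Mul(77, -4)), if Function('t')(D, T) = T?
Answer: -302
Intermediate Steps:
Function('o')(a) = Mul(2, a)
Add(Function('t')(1, Function('o')(3)), Mul(77, -4)) = Add(Mul(2, 3), Mul(77, -4)) = Add(6, -308) = -302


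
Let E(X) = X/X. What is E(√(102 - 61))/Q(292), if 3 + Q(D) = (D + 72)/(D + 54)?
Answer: -173/337 ≈ -0.51335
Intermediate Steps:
Q(D) = -3 + (72 + D)/(54 + D) (Q(D) = -3 + (D + 72)/(D + 54) = -3 + (72 + D)/(54 + D))
E(X) = 1
E(√(102 - 61))/Q(292) = 1/(2*(-45 - 1*292)/(54 + 292)) = 1/(2*(-45 - 292)/346) = 1/(2*(1/346)*(-337)) = 1/(-337/173) = 1*(-173/337) = -173/337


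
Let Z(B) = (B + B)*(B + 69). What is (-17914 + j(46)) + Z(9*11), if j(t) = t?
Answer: 15396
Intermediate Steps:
Z(B) = 2*B*(69 + B) (Z(B) = (2*B)*(69 + B) = 2*B*(69 + B))
(-17914 + j(46)) + Z(9*11) = (-17914 + 46) + 2*(9*11)*(69 + 9*11) = -17868 + 2*99*(69 + 99) = -17868 + 2*99*168 = -17868 + 33264 = 15396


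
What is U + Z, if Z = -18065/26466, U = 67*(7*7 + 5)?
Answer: 95735923/26466 ≈ 3617.3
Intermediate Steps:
U = 3618 (U = 67*(49 + 5) = 67*54 = 3618)
Z = -18065/26466 (Z = -18065*1/26466 = -18065/26466 ≈ -0.68257)
U + Z = 3618 - 18065/26466 = 95735923/26466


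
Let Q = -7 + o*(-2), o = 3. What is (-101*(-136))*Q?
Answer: -178568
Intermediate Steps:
Q = -13 (Q = -7 + 3*(-2) = -7 - 6 = -13)
(-101*(-136))*Q = -101*(-136)*(-13) = 13736*(-13) = -178568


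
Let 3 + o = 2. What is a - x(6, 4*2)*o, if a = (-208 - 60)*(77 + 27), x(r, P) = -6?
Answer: -27878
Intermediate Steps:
o = -1 (o = -3 + 2 = -1)
a = -27872 (a = -268*104 = -27872)
a - x(6, 4*2)*o = -27872 - (-6)*(-1) = -27872 - 1*6 = -27872 - 6 = -27878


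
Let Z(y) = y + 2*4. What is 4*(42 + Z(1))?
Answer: 204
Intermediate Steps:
Z(y) = 8 + y (Z(y) = y + 8 = 8 + y)
4*(42 + Z(1)) = 4*(42 + (8 + 1)) = 4*(42 + 9) = 4*51 = 204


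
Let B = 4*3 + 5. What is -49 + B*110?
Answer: 1821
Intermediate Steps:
B = 17 (B = 12 + 5 = 17)
-49 + B*110 = -49 + 17*110 = -49 + 1870 = 1821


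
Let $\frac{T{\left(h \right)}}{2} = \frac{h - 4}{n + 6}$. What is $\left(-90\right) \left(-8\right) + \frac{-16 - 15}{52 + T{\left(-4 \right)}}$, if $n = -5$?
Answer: $\frac{25889}{36} \approx 719.14$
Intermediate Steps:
$T{\left(h \right)} = -8 + 2 h$ ($T{\left(h \right)} = 2 \frac{h - 4}{-5 + 6} = 2 \frac{-4 + h}{1} = 2 \left(-4 + h\right) 1 = 2 \left(-4 + h\right) = -8 + 2 h$)
$\left(-90\right) \left(-8\right) + \frac{-16 - 15}{52 + T{\left(-4 \right)}} = \left(-90\right) \left(-8\right) + \frac{-16 - 15}{52 + \left(-8 + 2 \left(-4\right)\right)} = 720 - \frac{31}{52 - 16} = 720 - \frac{31}{36} = \frac{25889}{36}$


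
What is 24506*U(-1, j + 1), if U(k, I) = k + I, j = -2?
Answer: -49012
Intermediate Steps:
U(k, I) = I + k
24506*U(-1, j + 1) = 24506*((-2 + 1) - 1) = 24506*(-1 - 1) = 24506*(-2) = -49012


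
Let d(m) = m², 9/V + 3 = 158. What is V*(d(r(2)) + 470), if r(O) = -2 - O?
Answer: 4374/155 ≈ 28.219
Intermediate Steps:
V = 9/155 (V = 9/(-3 + 158) = 9/155 ≈ 0.058065)
V*(d(r(2)) + 470) = 9*((-2 - 1*2)² + 470)/155 = 9*((-2 - 2)² + 470)/155 = 9*((-4)² + 470)/155 = 9*(16 + 470)/155 = (9/155)*486 = 4374/155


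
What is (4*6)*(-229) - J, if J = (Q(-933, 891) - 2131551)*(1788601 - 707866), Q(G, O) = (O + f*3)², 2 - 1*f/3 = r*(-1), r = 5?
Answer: 1320047549229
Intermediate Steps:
f = 21 (f = 6 - 15*(-1) = 6 - 3*(-5) = 6 + 15 = 21)
Q(G, O) = (63 + O)² (Q(G, O) = (O + 21*3)² = (O + 63)² = (63 + O)²)
J = -1320047554725 (J = ((63 + 891)² - 2131551)*(1788601 - 707866) = (954² - 2131551)*1080735 = (910116 - 2131551)*1080735 = -1221435*1080735 = -1320047554725)
(4*6)*(-229) - J = (4*6)*(-229) - 1*(-1320047554725) = 24*(-229) + 1320047554725 = -5496 + 1320047554725 = 1320047549229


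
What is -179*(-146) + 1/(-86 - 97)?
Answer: 4782521/183 ≈ 26134.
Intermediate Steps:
-179*(-146) + 1/(-86 - 97) = 26134 + 1/(-183) = 26134 - 1/183 = 4782521/183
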